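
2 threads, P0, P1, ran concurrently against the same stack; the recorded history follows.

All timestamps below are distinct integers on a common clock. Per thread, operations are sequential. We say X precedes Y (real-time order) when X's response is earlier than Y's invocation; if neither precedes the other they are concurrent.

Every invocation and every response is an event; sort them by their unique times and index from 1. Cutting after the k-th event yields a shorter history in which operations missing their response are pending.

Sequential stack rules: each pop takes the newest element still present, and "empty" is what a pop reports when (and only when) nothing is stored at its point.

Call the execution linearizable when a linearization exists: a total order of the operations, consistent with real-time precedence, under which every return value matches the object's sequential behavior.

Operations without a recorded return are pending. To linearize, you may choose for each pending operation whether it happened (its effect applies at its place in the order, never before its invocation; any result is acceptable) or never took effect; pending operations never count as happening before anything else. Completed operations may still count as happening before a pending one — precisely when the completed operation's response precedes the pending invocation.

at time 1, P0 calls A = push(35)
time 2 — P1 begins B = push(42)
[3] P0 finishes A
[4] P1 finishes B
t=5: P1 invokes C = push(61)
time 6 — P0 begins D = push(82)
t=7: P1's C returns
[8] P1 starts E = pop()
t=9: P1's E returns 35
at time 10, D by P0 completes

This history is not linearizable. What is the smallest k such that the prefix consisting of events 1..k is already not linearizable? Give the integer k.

9

events 1..8 are linearizable; a witness order is A, B, C:
step 1: A push(35) — stack <35>
step 2: B push(42) — stack <35,42>
step 3: C push(61) — stack <35,42,61>
event 9 — E's response, time 9 — after it, nothing linearizes
include/drop combinations of the 1 pending operation (D) were all tried; none helps
one such order, A, B, C, E (pending dropped), breaks at step 4 where E pop() → 35 is illegal
one such order, B, A, C, E (pending dropped), breaks at step 4 where E pop() → 35 is illegal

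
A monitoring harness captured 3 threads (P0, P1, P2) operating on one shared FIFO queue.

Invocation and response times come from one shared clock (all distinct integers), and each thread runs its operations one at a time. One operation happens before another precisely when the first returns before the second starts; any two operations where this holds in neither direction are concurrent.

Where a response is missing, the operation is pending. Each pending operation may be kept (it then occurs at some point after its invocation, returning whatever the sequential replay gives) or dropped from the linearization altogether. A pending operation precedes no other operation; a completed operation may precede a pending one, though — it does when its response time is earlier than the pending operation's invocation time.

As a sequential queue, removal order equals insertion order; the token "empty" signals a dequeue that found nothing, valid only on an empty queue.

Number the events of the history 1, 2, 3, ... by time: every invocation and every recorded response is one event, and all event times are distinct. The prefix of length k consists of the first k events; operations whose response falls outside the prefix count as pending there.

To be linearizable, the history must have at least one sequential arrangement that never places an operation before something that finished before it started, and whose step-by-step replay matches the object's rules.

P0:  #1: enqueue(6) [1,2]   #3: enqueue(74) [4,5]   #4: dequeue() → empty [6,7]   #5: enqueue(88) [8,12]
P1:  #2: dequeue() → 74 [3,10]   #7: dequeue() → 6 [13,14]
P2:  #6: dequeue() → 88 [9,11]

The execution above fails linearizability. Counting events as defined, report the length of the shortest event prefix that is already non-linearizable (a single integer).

events 1..6 are linearizable; a witness order is #1, #2, #3:
step 1: #1 enqueue(6) — queue <6>
step 2: #2 dequeue() (pending, included) — queue <>
step 3: #3 enqueue(74) — queue <74>
event 7 — #4's response, time 7 — after it, nothing linearizes
completion choices over the 1 pending operation (#2) were checked; none helps
take #1, #3, #4 (pending dropped): step 3 already fails, because #4 dequeue() → empty cannot occur there

7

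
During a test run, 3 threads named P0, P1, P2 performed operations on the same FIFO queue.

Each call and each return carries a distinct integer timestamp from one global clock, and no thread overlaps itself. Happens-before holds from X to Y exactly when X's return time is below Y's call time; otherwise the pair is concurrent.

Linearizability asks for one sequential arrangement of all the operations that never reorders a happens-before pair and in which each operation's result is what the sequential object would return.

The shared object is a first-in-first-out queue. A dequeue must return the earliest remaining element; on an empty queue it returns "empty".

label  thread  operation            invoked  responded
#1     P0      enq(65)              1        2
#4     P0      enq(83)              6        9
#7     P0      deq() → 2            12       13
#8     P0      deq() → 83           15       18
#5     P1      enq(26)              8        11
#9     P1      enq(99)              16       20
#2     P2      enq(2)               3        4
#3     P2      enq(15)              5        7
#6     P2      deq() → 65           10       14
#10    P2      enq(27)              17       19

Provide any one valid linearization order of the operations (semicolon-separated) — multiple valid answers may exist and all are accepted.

#1; #2; #4; #3; #5; #6; #7; #8; #9; #10

1. #1 enq(65), leaving queue <65>
2. #2 enq(2), leaving queue <65,2>
3. #4 enq(83), leaving queue <65,2,83>
4. #3 enq(15), leaving queue <65,2,83,15>
5. #5 enq(26), leaving queue <65,2,83,15,26>
6. #6 deq() → 65, leaving queue <2,83,15,26>
7. #7 deq() → 2, leaving queue <83,15,26>
8. #8 deq() → 83, leaving queue <15,26>
9. #9 enq(99), leaving queue <15,26,99>
10. #10 enq(27), leaving queue <15,26,99,27>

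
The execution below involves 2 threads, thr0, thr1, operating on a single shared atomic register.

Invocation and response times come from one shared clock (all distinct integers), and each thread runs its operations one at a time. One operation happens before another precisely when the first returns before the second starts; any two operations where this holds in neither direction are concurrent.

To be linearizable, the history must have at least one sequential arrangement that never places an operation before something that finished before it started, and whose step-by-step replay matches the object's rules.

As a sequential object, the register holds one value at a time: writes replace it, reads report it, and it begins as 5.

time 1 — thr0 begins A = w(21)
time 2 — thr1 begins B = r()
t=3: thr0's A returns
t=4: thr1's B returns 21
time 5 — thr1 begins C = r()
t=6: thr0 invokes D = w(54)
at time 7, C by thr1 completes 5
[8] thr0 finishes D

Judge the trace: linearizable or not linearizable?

already the first 7 events (up to C's response at time 7) admit no linearization; the first 6 still do
2 orders of the 3 completed atomic register ops respect real time; none is legal
every completion of the 1 pending operation (D) was checked; none linearizes
one such order, A, B, C (pending dropped), breaks at step 3 where C r() → 5 is illegal
one such order, B, A, C (pending dropped), breaks at step 1 where B r() → 21 is illegal

not linearizable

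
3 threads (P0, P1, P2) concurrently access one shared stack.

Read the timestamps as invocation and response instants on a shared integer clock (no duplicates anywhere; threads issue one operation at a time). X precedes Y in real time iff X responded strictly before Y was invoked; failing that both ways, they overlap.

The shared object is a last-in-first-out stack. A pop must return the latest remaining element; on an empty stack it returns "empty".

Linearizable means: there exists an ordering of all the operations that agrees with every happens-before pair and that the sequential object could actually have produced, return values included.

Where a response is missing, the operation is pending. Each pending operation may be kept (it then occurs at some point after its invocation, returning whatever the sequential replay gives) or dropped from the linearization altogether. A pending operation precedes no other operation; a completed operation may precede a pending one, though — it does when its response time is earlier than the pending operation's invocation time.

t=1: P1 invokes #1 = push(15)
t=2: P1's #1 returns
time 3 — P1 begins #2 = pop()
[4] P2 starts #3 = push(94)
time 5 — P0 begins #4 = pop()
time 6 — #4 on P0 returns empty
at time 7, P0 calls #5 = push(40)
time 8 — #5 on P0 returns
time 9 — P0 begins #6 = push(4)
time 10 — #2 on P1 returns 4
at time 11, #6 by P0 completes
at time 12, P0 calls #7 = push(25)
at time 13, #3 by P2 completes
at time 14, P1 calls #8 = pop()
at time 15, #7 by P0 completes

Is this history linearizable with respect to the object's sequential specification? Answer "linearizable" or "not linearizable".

not linearizable

the violation lands at event 10, #2's response at time 10: events 1..9 linearize, events 1..10 do not
checked exhaustively: 3 real-time-consistent orders of 4 completed operations, zero legal stack replays
every completion of the 2 pending operations (#3, #6) was checked; none linearizes
one such order, #1, #2, #4, #5 (pending dropped), breaks at step 2 where #2 pop() → 4 is illegal
one such order, #1, #4, #2, #5 (pending dropped), breaks at step 2 where #4 pop() → empty is illegal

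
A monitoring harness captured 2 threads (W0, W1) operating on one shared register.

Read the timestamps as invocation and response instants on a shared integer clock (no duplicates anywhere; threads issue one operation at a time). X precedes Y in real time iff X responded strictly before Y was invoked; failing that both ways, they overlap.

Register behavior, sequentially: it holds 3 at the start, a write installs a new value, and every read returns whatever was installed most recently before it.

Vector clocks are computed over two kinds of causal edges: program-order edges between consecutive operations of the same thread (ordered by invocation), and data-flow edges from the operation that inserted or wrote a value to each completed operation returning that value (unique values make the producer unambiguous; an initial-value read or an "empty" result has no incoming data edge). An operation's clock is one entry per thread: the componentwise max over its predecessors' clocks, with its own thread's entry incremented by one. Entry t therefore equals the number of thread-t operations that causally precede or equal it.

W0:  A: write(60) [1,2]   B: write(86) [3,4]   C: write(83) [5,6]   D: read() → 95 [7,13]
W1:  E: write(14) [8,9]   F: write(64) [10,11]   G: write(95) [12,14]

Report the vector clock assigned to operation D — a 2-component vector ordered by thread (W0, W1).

E, invoked 8, has no incoming edges; only W1's bump applies → (0, 1)
A, invoked 1, has no incoming edges; only W0's bump applies → (1, 0)
merge at F (invoked 10): VC(E)=(0, 1), own-thread bump on W1 → (0, 2)
merge at B (invoked 3): VC(A)=(1, 0), own-thread bump on W0 → (2, 0)
merge at G (invoked 12): VC(F)=(0, 2), own-thread bump on W1 → (0, 3)
merge at C (invoked 5): VC(B)=(2, 0), own-thread bump on W0 → (3, 0)
merge at D (invoked 7): VC(C)=(3, 0), VC(G)=(0, 3), own-thread bump on W0 → (4, 3)
target: VC(D) = (4, 3)

(4, 3)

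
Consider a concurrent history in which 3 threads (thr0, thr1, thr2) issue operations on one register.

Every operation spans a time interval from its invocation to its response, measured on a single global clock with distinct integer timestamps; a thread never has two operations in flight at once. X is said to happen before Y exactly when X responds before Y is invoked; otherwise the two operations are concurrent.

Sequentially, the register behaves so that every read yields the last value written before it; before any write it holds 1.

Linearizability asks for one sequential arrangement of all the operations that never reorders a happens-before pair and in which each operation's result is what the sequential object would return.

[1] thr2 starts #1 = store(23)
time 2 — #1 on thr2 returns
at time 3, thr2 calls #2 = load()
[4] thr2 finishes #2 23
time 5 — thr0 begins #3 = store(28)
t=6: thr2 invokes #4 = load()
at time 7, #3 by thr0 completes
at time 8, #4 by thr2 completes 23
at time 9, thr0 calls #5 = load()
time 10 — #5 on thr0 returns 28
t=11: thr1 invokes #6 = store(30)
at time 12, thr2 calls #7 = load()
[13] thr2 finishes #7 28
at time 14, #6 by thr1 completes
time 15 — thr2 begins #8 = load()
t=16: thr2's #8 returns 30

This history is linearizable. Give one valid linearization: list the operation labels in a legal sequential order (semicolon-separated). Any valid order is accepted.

step 1: #1 store(23) — value 23
step 2: #2 load() → 23 — value 23
step 3: #4 load() → 23 — value 23
step 4: #3 store(28) — value 28
step 5: #5 load() → 28 — value 28
step 6: #7 load() → 28 — value 28
step 7: #6 store(30) — value 30
step 8: #8 load() → 30 — value 30

#1; #2; #4; #3; #5; #7; #6; #8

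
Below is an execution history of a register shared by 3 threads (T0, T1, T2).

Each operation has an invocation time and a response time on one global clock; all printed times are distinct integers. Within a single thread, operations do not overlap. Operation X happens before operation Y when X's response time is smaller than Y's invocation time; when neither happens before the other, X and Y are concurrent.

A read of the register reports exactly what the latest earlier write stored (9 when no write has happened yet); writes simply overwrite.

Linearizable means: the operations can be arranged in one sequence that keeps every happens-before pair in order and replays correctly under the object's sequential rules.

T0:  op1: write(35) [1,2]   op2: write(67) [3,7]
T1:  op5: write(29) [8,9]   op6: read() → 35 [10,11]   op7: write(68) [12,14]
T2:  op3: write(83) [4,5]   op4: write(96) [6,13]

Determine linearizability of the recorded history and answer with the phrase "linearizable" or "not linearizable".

not linearizable

prefix check: 1..10 passes, 1..11 fails once op6's time-11 response joins
checked exhaustively: 2 real-time-consistent orders of 5 completed operations, zero legal register replays
include/drop combinations of the 1 pending operation (op4) were all tried; none helps
one such order, op1, op2, op3, op5, op6 (pending dropped), breaks at step 5 where op6 read() → 35 is illegal
one such order, op1, op3, op2, op5, op6 (pending dropped), breaks at step 5 where op6 read() → 35 is illegal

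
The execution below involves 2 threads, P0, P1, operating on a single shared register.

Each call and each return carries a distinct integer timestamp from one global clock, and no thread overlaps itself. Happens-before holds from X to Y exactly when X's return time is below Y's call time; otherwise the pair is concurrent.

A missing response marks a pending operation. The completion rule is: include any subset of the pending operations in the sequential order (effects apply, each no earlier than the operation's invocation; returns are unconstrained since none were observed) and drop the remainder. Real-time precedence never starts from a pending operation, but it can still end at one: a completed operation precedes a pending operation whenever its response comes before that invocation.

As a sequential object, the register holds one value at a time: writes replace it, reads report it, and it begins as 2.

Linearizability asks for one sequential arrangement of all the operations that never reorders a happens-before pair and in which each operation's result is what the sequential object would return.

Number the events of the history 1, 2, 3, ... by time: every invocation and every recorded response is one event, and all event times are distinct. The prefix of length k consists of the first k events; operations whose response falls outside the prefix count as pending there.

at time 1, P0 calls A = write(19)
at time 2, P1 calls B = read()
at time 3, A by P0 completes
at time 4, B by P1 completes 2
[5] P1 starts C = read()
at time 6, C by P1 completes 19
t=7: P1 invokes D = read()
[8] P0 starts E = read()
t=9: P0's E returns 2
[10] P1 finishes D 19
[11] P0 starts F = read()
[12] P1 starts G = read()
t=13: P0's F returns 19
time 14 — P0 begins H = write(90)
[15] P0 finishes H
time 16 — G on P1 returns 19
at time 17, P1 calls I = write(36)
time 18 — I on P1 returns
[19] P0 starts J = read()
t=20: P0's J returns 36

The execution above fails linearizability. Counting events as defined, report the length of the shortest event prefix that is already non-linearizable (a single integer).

one valid order for events 1..8 is B, A, C:
step 1: B read() → 2 — value 2
step 2: A write(19) — value 19
step 3: C read() → 19 — value 19
at event 9 (E's time-9 response) nothing linearizes any more
completion choices over the 1 pending operation (D) were checked; none helps
one such order, A, B, C, E (pending dropped), breaks at step 2 where B read() → 2 is illegal
one such order, B, A, C, E (pending dropped), breaks at step 4 where E read() → 2 is illegal

9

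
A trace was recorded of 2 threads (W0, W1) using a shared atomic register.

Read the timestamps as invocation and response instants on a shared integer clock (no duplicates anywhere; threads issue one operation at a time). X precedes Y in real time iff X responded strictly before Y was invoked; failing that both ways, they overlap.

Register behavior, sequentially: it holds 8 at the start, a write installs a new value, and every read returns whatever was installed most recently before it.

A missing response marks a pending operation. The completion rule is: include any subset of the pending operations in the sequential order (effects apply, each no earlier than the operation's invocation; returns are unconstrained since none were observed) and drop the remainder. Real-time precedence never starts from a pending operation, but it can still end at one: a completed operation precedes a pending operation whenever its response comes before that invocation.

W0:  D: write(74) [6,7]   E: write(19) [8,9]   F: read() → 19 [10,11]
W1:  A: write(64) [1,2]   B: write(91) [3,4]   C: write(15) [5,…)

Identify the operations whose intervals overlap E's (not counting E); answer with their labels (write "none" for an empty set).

concurrent with E ([8,9]): every op whose interval crosses 8..9
A [1,2]: before
B [3,4]: before
C [5,…): concurrent
D [6,7]: before
F [10,11]: after

C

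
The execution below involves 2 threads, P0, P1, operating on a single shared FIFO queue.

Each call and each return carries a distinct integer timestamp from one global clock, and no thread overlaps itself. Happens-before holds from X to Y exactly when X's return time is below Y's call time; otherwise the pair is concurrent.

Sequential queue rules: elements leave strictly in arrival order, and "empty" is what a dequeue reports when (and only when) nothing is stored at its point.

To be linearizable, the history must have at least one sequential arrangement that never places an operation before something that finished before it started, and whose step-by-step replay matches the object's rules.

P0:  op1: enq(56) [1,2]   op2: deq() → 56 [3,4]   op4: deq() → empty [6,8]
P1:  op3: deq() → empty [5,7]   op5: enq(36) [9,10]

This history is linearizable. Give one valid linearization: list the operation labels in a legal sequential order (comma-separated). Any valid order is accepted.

op1, op2, op3, op4, op5

after step 1 (op1 enq(56)): queue <56>
after step 2 (op2 deq() → 56): queue <>
after step 3 (op3 deq() → empty): queue <>
after step 4 (op4 deq() → empty): queue <>
after step 5 (op5 enq(36)): queue <36>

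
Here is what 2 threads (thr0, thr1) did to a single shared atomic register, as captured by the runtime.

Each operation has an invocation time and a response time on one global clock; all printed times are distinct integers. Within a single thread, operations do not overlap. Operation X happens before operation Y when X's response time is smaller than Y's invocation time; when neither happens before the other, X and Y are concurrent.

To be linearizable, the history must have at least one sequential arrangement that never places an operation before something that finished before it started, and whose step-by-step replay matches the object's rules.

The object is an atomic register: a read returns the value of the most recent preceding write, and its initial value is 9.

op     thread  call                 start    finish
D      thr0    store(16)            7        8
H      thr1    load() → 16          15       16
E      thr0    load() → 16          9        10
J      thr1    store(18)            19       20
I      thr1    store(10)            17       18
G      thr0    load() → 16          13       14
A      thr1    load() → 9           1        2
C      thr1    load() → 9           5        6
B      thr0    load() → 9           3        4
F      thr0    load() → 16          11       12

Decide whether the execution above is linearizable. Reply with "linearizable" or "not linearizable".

linearizable

witness order: A, B, C, D, E, F, G, H, I, J
1. A load() → 9, leaving value 9
2. B load() → 9, leaving value 9
3. C load() → 9, leaving value 9
4. D store(16), leaving value 16
5. E load() → 16, leaving value 16
6. F load() → 16, leaving value 16
7. G load() → 16, leaving value 16
8. H load() → 16, leaving value 16
9. I store(10), leaving value 10
10. J store(18), leaving value 18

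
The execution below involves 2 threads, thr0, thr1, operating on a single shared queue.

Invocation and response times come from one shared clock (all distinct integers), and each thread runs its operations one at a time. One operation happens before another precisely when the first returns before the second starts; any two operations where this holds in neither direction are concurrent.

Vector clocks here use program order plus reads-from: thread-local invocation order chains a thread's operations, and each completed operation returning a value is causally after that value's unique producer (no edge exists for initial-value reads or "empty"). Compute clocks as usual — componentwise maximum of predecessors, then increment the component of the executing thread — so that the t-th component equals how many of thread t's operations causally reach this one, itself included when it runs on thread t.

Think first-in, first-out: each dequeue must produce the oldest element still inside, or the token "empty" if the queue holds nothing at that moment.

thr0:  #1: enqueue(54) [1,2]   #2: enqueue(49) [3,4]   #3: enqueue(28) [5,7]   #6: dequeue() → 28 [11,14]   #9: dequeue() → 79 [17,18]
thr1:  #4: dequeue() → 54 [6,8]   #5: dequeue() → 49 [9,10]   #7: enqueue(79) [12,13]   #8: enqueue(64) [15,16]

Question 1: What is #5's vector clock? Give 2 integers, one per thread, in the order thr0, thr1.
(2, 2)

VC(#1, invoked at 1): no causal predecessors; +1 on thr0 → (1, 0)
#4 (invocation 6): componentwise max over VC(#1)=(1, 0), +1 at thr1, giving (1, 1)
#2 (invocation 3): componentwise max over VC(#1)=(1, 0), +1 at thr0, giving (2, 0)
#3 (invocation 5): componentwise max over VC(#2)=(2, 0), +1 at thr0, giving (3, 0)
#5 (invocation 9): componentwise max over VC(#2)=(2, 0), VC(#4)=(1, 1), +1 at thr1, giving (2, 2)
#6 (invocation 11): componentwise max over VC(#3)=(3, 0), +1 at thr0, giving (4, 0)
#7 (invocation 12): componentwise max over VC(#5)=(2, 2), +1 at thr1, giving (2, 3)
#8 (invocation 15): componentwise max over VC(#7)=(2, 3), +1 at thr1, giving (2, 4)
#9 (invocation 17): componentwise max over VC(#6)=(4, 0), VC(#7)=(2, 3), +1 at thr0, giving (5, 3)
target: VC(#5) = (2, 2)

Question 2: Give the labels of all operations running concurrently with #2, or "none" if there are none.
none

overlap test against #2 [3,4]: concurrent iff the interval meets 3..4
#1 [1,2]: before
#3 [5,7]: after
#4 [6,8]: after
#5 [9,10]: after
#6 [11,14]: after
#7 [12,13]: after
#8 [15,16]: after
#9 [17,18]: after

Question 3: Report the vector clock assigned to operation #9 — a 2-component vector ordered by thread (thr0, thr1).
(5, 3)

root op #1, invoked 1: fresh clock plus thr0's own tick → (1, 0)
from VC(#1)=(1, 0), #4 (invoked 6) maxes components and bumps thr1 → (1, 1)
from VC(#1)=(1, 0), #2 (invoked 3) maxes components and bumps thr0 → (2, 0)
from VC(#2)=(2, 0), #3 (invoked 5) maxes components and bumps thr0 → (3, 0)
from VC(#2)=(2, 0), VC(#4)=(1, 1), #5 (invoked 9) maxes components and bumps thr1 → (2, 2)
from VC(#3)=(3, 0), #6 (invoked 11) maxes components and bumps thr0 → (4, 0)
from VC(#5)=(2, 2), #7 (invoked 12) maxes components and bumps thr1 → (2, 3)
from VC(#7)=(2, 3), #8 (invoked 15) maxes components and bumps thr1 → (2, 4)
from VC(#6)=(4, 0), VC(#7)=(2, 3), #9 (invoked 17) maxes components and bumps thr0 → (5, 3)
target: VC(#9) = (5, 3)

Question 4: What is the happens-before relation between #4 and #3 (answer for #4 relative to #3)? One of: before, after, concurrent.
concurrent

#4 spans [6,8], #3 spans [5,7]
the intervals overlap in both directions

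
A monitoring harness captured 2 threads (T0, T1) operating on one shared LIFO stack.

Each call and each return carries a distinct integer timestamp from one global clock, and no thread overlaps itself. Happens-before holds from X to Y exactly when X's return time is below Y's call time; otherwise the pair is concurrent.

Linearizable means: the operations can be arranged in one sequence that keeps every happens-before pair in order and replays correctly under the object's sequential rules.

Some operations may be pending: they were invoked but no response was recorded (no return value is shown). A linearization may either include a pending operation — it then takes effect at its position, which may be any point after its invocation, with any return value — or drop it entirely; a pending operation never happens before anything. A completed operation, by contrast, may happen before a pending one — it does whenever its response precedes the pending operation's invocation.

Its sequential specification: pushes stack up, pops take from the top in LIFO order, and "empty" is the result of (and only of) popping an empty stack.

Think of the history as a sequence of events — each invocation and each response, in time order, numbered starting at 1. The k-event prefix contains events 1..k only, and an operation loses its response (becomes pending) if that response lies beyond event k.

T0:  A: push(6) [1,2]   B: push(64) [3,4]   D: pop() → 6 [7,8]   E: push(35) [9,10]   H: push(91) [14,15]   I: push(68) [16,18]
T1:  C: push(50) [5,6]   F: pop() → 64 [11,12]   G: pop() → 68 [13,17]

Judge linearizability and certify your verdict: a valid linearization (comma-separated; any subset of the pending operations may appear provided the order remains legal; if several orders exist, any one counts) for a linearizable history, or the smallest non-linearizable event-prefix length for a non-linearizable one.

already the first 8 events (up to D's response at time 8) admit no linearization; the first 7 still do
the completed operations (4 total) allow one real-time order; the LIFO stack replay rejects it
take A, B, C, D: step 4 already fails, because D pop() → 6 cannot occur there

not linearizable — minimal violating prefix: 8 events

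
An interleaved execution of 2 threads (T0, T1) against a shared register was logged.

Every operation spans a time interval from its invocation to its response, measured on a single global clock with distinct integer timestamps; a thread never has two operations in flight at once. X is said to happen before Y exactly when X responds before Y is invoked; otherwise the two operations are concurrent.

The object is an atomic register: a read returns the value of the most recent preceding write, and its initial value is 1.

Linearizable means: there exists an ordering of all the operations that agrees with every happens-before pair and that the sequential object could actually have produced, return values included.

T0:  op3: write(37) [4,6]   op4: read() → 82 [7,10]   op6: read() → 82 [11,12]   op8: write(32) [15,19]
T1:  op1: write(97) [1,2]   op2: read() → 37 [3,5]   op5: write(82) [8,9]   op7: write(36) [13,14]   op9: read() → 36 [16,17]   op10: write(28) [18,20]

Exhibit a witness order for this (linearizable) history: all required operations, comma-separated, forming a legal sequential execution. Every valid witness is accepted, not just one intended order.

step 1: op1 write(97) — value 97
step 2: op3 write(37) — value 37
step 3: op2 read() → 37 — value 37
step 4: op5 write(82) — value 82
step 5: op4 read() → 82 — value 82
step 6: op6 read() → 82 — value 82
step 7: op7 write(36) — value 36
step 8: op9 read() → 36 — value 36
step 9: op8 write(32) — value 32
step 10: op10 write(28) — value 28

op1, op3, op2, op5, op4, op6, op7, op9, op8, op10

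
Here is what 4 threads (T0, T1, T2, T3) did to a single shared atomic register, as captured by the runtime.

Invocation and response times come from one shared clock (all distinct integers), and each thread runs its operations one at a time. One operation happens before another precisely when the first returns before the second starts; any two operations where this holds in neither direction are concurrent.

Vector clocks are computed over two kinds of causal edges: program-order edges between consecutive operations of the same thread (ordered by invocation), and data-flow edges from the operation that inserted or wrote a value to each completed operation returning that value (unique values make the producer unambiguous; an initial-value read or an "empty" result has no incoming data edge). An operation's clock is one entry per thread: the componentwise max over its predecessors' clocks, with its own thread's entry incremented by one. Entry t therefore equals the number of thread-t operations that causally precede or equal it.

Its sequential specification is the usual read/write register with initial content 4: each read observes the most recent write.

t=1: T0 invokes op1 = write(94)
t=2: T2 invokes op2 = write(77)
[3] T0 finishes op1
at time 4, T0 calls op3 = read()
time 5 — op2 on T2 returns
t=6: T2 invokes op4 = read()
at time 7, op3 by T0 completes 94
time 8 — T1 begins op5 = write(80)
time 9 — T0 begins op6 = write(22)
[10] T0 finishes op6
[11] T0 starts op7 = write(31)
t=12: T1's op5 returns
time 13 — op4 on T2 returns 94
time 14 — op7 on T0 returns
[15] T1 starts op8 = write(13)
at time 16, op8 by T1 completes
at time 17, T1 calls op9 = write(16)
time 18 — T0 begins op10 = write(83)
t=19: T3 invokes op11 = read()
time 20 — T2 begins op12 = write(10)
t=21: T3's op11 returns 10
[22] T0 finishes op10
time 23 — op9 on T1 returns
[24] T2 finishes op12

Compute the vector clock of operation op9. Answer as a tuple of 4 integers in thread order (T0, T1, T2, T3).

op2, invoked 2, has no incoming edges; only T2's bump applies → (0, 0, 1, 0)
op5, invoked 8, has no incoming edges; only T1's bump applies → (0, 1, 0, 0)
op1, invoked 1, has no incoming edges; only T0's bump applies → (1, 0, 0, 0)
merge at op8 (invoked 15): VC(op5)=(0, 1, 0, 0), own-thread bump on T1 → (0, 2, 0, 0)
merge at op3 (invoked 4): VC(op1)=(1, 0, 0, 0), own-thread bump on T0 → (2, 0, 0, 0)
merge at op9 (invoked 17): VC(op8)=(0, 2, 0, 0), own-thread bump on T1 → (0, 3, 0, 0)
merge at op4 (invoked 6): VC(op1)=(1, 0, 0, 0), VC(op2)=(0, 0, 1, 0), own-thread bump on T2 → (1, 0, 2, 0)
merge at op6 (invoked 9): VC(op3)=(2, 0, 0, 0), own-thread bump on T0 → (3, 0, 0, 0)
merge at op12 (invoked 20): VC(op4)=(1, 0, 2, 0), own-thread bump on T2 → (1, 0, 3, 0)
merge at op7 (invoked 11): VC(op6)=(3, 0, 0, 0), own-thread bump on T0 → (4, 0, 0, 0)
merge at op11 (invoked 19): VC(op12)=(1, 0, 3, 0), own-thread bump on T3 → (1, 0, 3, 1)
merge at op10 (invoked 18): VC(op7)=(4, 0, 0, 0), own-thread bump on T0 → (5, 0, 0, 0)
target: VC(op9) = (0, 3, 0, 0)

(0, 3, 0, 0)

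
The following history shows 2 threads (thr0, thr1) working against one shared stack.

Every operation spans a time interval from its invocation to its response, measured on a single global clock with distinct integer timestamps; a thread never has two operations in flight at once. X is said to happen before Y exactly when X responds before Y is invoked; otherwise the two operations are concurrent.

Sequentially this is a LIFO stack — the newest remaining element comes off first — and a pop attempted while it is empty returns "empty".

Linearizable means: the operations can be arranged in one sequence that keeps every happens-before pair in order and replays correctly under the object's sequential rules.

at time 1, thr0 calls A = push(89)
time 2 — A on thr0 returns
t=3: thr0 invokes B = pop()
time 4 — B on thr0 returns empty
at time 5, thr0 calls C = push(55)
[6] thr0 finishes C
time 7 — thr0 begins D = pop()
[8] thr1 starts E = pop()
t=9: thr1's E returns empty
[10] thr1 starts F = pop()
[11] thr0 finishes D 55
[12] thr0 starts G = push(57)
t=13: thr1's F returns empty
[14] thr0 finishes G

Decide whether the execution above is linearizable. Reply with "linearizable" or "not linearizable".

not linearizable

through event 3 a valid linearization exists; event 4 (B responding at time 4) ends that
the sole real-time-consistent order of 2 completed operations fails the stack replay
e.g. A, B: illegal at step 2, since B pop() → empty cannot apply there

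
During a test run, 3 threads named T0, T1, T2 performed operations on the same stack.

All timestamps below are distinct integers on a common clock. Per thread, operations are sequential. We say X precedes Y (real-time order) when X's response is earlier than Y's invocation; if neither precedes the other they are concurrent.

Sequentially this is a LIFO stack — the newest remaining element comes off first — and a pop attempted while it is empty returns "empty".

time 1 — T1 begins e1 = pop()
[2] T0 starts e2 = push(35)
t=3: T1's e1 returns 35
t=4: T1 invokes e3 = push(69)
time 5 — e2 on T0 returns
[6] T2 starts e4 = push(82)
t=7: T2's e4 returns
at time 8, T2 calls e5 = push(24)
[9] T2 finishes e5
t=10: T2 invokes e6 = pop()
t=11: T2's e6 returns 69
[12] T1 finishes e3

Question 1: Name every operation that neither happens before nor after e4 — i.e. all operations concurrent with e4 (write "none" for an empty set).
e4 runs from 6 to 7; window-overlapping ops are concurrent
e1 [1,3]: before
e2 [2,5]: before
e3 [4,12]: concurrent
e5 [8,9]: after
e6 [10,11]: after

e3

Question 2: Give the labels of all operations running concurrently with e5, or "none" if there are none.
e5 spans [8,9]: anything still running between times 8 and 9 counts as concurrent
e1 [1,3]: before
e2 [2,5]: before
e3 [4,12]: concurrent
e4 [6,7]: before
e6 [10,11]: after

e3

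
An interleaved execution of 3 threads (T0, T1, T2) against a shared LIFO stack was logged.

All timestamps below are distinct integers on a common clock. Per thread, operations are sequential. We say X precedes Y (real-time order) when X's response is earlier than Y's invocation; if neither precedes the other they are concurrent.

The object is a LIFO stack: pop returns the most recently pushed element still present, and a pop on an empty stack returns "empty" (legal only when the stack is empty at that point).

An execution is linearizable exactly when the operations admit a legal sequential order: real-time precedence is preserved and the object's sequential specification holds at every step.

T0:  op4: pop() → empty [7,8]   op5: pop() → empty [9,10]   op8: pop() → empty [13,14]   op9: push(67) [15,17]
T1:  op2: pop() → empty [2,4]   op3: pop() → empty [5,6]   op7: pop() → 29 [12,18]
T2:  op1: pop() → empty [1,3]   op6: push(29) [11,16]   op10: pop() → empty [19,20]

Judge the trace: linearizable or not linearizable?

cut after 19 events: linearizable; cut after 20 events (op10 responds, time 20): not linearizable
10 completed operations, 24 real-time-consistent orders — every LIFO stack replay fails
take op1, op2, op3, op4, op5, op6, op7, op8, op9, op10: step 10 already fails, because op10 pop() → empty cannot occur there
take op1, op2, op3, op4, op5, op6, op8, op7, op9, op10: step 7 already fails, because op8 pop() → empty cannot occur there

not linearizable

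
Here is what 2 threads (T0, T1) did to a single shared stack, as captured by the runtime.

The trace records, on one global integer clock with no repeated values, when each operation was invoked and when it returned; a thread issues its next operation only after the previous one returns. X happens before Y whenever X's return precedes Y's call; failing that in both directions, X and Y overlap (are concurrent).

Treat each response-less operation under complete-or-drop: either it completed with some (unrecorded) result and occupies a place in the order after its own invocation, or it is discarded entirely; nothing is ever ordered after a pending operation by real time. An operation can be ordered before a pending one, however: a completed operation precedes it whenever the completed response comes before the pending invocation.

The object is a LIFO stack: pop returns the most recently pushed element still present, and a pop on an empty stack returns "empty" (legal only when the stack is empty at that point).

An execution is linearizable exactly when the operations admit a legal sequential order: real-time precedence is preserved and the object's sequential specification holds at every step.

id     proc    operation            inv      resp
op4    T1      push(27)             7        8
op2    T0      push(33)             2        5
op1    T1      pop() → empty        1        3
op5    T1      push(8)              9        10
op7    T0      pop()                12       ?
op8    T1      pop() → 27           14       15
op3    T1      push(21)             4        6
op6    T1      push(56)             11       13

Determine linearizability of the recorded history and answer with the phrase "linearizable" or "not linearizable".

not linearizable

cut after 14 events: linearizable; cut after 15 events (op8 responds, time 15): not linearizable
7 completed operations, 3 real-time-consistent orders — every stack replay fails
no completion choice of the 1 pending operation (op7) rescues it — every subset was tried
sample order op1, op2, op3, op4, op5, op6, op8 (pending dropped) stalls at step 7 — op8 pop() → 27 has no legal effect
sample order op1, op3, op2, op4, op5, op6, op8 (pending dropped) stalls at step 7 — op8 pop() → 27 has no legal effect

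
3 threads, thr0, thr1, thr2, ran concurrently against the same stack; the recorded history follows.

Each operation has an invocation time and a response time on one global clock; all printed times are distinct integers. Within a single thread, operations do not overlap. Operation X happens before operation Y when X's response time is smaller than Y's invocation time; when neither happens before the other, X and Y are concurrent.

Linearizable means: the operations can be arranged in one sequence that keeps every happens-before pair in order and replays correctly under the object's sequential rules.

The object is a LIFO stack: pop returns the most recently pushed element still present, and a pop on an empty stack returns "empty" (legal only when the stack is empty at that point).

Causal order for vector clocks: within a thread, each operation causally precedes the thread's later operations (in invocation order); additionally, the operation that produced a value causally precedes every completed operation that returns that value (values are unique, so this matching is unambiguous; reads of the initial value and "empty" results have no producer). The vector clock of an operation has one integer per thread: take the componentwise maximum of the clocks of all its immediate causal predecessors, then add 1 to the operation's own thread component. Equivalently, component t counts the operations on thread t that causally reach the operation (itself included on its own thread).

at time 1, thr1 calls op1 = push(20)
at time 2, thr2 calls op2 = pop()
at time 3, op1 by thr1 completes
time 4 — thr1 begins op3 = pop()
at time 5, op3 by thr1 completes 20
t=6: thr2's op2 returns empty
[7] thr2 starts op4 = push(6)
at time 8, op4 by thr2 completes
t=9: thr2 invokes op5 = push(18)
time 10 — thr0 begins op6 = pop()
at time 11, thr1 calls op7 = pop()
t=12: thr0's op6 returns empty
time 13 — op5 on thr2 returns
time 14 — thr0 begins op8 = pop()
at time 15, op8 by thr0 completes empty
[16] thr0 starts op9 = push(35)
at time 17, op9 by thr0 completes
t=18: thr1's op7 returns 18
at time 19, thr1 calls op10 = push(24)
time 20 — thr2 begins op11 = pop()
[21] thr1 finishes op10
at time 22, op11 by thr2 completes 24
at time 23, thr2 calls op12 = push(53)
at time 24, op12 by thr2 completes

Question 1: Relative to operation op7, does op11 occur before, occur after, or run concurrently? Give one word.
Answer: after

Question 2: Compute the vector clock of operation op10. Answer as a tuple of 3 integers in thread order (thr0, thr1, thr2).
Answer: (0, 4, 3)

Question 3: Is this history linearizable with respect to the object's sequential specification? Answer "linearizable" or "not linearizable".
not linearizable

prefix check: 1..14 passes, 1..15 fails once op8's time-15 response joins
6 orders of the 7 completed stack ops respect real time; none is legal
include/drop combinations of the 1 pending operation (op7) were all tried; none helps
for example op1, op2, op3, op4, op5, op6, op8 (pending dropped) fails at step 2: op2 pop() → empty is not legal there
for example op1, op2, op3, op4, op6, op5, op8 (pending dropped) fails at step 2: op2 pop() → empty is not legal there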